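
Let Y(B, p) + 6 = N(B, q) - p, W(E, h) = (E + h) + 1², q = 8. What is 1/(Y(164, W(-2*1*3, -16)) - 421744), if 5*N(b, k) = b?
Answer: -5/2108481 ≈ -2.3714e-6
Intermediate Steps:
N(b, k) = b/5
W(E, h) = 1 + E + h (W(E, h) = (E + h) + 1 = 1 + E + h)
Y(B, p) = -6 - p + B/5 (Y(B, p) = -6 + (B/5 - p) = -6 + (-p + B/5) = -6 - p + B/5)
1/(Y(164, W(-2*1*3, -16)) - 421744) = 1/((-6 - (1 - 2*1*3 - 16) + (⅕)*164) - 421744) = 1/((-6 - (1 - 2*3 - 16) + 164/5) - 421744) = 1/((-6 - (1 - 6 - 16) + 164/5) - 421744) = 1/((-6 - 1*(-21) + 164/5) - 421744) = 1/((-6 + 21 + 164/5) - 421744) = 1/(239/5 - 421744) = 1/(-2108481/5) = -5/2108481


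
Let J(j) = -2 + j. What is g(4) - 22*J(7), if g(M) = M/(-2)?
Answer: -112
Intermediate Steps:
g(M) = -M/2 (g(M) = M*(-1/2) = -M/2)
g(4) - 22*J(7) = -1/2*4 - 22*(-2 + 7) = -2 - 22*5 = -2 - 110 = -112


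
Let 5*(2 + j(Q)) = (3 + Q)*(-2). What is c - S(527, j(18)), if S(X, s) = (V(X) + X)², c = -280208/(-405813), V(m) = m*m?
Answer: -31420640286248560/405813 ≈ -7.7426e+10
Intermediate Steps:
V(m) = m²
j(Q) = -16/5 - 2*Q/5 (j(Q) = -2 + ((3 + Q)*(-2))/5 = -2 + (-6 - 2*Q)/5 = -2 + (-6/5 - 2*Q/5) = -16/5 - 2*Q/5)
c = 280208/405813 (c = -280208*(-1/405813) = 280208/405813 ≈ 0.69049)
S(X, s) = (X + X²)² (S(X, s) = (X² + X)² = (X + X²)²)
c - S(527, j(18)) = 280208/405813 - 527²*(1 + 527)² = 280208/405813 - 277729*528² = 280208/405813 - 277729*278784 = 280208/405813 - 1*77426401536 = 280208/405813 - 77426401536 = -31420640286248560/405813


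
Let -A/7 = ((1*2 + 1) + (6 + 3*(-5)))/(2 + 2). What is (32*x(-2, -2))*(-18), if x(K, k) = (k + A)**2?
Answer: -41616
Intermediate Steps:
A = 21/2 (A = -7*((1*2 + 1) + (6 + 3*(-5)))/(2 + 2) = -7*((2 + 1) + (6 - 15))/4 = -7*(3 - 9)/4 = -(-42)/4 = -7*(-3/2) = 21/2 ≈ 10.500)
x(K, k) = (21/2 + k)**2 (x(K, k) = (k + 21/2)**2 = (21/2 + k)**2)
(32*x(-2, -2))*(-18) = (32*((21 + 2*(-2))**2/4))*(-18) = (32*((21 - 4)**2/4))*(-18) = (32*((1/4)*17**2))*(-18) = (32*((1/4)*289))*(-18) = (32*(289/4))*(-18) = 2312*(-18) = -41616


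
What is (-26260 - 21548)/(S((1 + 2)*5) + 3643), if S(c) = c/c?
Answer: -11952/911 ≈ -13.120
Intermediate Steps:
S(c) = 1
(-26260 - 21548)/(S((1 + 2)*5) + 3643) = (-26260 - 21548)/(1 + 3643) = -47808/3644 = -47808*1/3644 = -11952/911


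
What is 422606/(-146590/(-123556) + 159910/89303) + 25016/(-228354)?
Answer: 88734516965246724296/625095606488535 ≈ 1.4195e+5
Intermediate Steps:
422606/(-146590/(-123556) + 159910/89303) + 25016/(-228354) = 422606/(-146590*(-1/123556) + 159910*(1/89303)) + 25016*(-1/228354) = 422606/(73295/61778 + 159910/89303) - 12508/114177 = 422606/(16424383365/5516960734) - 12508/114177 = 422606*(5516960734/16424383365) - 12508/114177 = 2331500707952804/16424383365 - 12508/114177 = 88734516965246724296/625095606488535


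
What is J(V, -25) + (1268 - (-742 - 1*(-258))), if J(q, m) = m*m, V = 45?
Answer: 2377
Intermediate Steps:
J(q, m) = m²
J(V, -25) + (1268 - (-742 - 1*(-258))) = (-25)² + (1268 - (-742 - 1*(-258))) = 625 + (1268 - (-742 + 258)) = 625 + (1268 - 1*(-484)) = 625 + (1268 + 484) = 625 + 1752 = 2377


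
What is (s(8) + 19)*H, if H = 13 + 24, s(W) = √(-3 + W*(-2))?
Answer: 703 + 37*I*√19 ≈ 703.0 + 161.28*I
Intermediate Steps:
s(W) = √(-3 - 2*W)
H = 37
(s(8) + 19)*H = (√(-3 - 2*8) + 19)*37 = (√(-3 - 16) + 19)*37 = (√(-19) + 19)*37 = (I*√19 + 19)*37 = (19 + I*√19)*37 = 703 + 37*I*√19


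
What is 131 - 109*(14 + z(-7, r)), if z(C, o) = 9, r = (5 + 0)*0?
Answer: -2376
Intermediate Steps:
r = 0 (r = 5*0 = 0)
131 - 109*(14 + z(-7, r)) = 131 - 109*(14 + 9) = 131 - 109*23 = 131 - 2507 = -2376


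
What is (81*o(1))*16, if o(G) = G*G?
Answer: 1296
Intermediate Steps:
o(G) = G²
(81*o(1))*16 = (81*1²)*16 = (81*1)*16 = 81*16 = 1296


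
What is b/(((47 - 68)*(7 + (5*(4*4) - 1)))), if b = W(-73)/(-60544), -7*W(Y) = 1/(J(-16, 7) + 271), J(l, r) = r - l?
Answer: -1/225026790912 ≈ -4.4439e-12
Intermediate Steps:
W(Y) = -1/2058 (W(Y) = -1/(7*((7 - 1*(-16)) + 271)) = -1/(7*((7 + 16) + 271)) = -1/(7*(23 + 271)) = -1/7/294 = -1/7*1/294 = -1/2058)
b = 1/124599552 (b = -1/2058/(-60544) = -1/2058*(-1/60544) = 1/124599552 ≈ 8.0257e-9)
b/(((47 - 68)*(7 + (5*(4*4) - 1)))) = 1/(124599552*(((47 - 68)*(7 + (5*(4*4) - 1))))) = 1/(124599552*((-21*(7 + (5*16 - 1))))) = 1/(124599552*((-21*(7 + (80 - 1))))) = 1/(124599552*((-21*(7 + 79)))) = 1/(124599552*((-21*86))) = (1/124599552)/(-1806) = (1/124599552)*(-1/1806) = -1/225026790912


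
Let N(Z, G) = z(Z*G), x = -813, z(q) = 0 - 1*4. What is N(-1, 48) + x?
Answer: -817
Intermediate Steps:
z(q) = -4 (z(q) = 0 - 4 = -4)
N(Z, G) = -4
N(-1, 48) + x = -4 - 813 = -817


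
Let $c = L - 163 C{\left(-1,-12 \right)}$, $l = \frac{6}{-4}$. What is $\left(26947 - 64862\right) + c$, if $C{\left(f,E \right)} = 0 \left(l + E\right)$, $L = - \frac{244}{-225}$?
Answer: $- \frac{8530631}{225} \approx -37914.0$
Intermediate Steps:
$l = - \frac{3}{2}$ ($l = 6 \left(- \frac{1}{4}\right) = - \frac{3}{2} \approx -1.5$)
$L = \frac{244}{225}$ ($L = \left(-244\right) \left(- \frac{1}{225}\right) = \frac{244}{225} \approx 1.0844$)
$C{\left(f,E \right)} = 0$ ($C{\left(f,E \right)} = 0 \left(- \frac{3}{2} + E\right) = 0$)
$c = \frac{244}{225}$ ($c = \frac{244}{225} - 0 = \frac{244}{225} + 0 = \frac{244}{225} \approx 1.0844$)
$\left(26947 - 64862\right) + c = \left(26947 - 64862\right) + \frac{244}{225} = -37915 + \frac{244}{225} = - \frac{8530631}{225}$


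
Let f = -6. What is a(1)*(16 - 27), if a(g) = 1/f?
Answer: 11/6 ≈ 1.8333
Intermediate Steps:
a(g) = -⅙ (a(g) = 1/(-6) = -⅙)
a(1)*(16 - 27) = -(16 - 27)/6 = -⅙*(-11) = 11/6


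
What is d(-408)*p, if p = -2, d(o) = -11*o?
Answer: -8976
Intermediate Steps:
d(-408)*p = -11*(-408)*(-2) = 4488*(-2) = -8976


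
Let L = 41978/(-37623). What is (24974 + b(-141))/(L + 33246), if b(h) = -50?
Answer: 234428913/312693070 ≈ 0.74971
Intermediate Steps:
L = -41978/37623 (L = 41978*(-1/37623) = -41978/37623 ≈ -1.1158)
(24974 + b(-141))/(L + 33246) = (24974 - 50)/(-41978/37623 + 33246) = 24924/(1250772280/37623) = 24924*(37623/1250772280) = 234428913/312693070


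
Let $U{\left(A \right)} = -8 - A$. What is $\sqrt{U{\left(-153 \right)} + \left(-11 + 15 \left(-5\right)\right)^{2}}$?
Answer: $\sqrt{7541} \approx 86.839$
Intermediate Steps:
$\sqrt{U{\left(-153 \right)} + \left(-11 + 15 \left(-5\right)\right)^{2}} = \sqrt{\left(-8 - -153\right) + \left(-11 + 15 \left(-5\right)\right)^{2}} = \sqrt{\left(-8 + 153\right) + \left(-11 - 75\right)^{2}} = \sqrt{145 + \left(-86\right)^{2}} = \sqrt{145 + 7396} = \sqrt{7541}$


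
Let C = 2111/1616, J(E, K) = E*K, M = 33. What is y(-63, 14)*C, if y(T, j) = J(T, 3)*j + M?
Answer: -5516043/1616 ≈ -3413.4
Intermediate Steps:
y(T, j) = 33 + 3*T*j (y(T, j) = (T*3)*j + 33 = (3*T)*j + 33 = 3*T*j + 33 = 33 + 3*T*j)
C = 2111/1616 (C = 2111*(1/1616) = 2111/1616 ≈ 1.3063)
y(-63, 14)*C = (33 + 3*(-63)*14)*(2111/1616) = (33 - 2646)*(2111/1616) = -2613*2111/1616 = -5516043/1616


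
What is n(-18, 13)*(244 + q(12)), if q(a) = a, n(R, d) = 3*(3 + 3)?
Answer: 4608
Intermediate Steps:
n(R, d) = 18 (n(R, d) = 3*6 = 18)
n(-18, 13)*(244 + q(12)) = 18*(244 + 12) = 18*256 = 4608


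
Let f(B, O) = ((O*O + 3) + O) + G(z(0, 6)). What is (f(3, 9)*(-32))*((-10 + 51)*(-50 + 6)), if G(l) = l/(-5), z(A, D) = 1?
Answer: 26785792/5 ≈ 5.3572e+6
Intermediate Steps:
G(l) = -l/5 (G(l) = l*(-⅕) = -l/5)
f(B, O) = 14/5 + O + O² (f(B, O) = ((O*O + 3) + O) - ⅕*1 = ((O² + 3) + O) - ⅕ = ((3 + O²) + O) - ⅕ = (3 + O + O²) - ⅕ = 14/5 + O + O²)
(f(3, 9)*(-32))*((-10 + 51)*(-50 + 6)) = ((14/5 + 9 + 9²)*(-32))*((-10 + 51)*(-50 + 6)) = ((14/5 + 9 + 81)*(-32))*(41*(-44)) = ((464/5)*(-32))*(-1804) = -14848/5*(-1804) = 26785792/5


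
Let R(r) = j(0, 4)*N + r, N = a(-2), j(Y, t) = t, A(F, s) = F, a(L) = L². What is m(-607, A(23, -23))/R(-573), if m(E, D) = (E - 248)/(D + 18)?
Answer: 855/22837 ≈ 0.037439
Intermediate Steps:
N = 4 (N = (-2)² = 4)
m(E, D) = (-248 + E)/(18 + D)
R(r) = 16 + r (R(r) = 4*4 + r = 16 + r)
m(-607, A(23, -23))/R(-573) = ((-248 - 607)/(18 + 23))/(16 - 573) = (-855/41)/(-557) = ((1/41)*(-855))*(-1/557) = -855/41*(-1/557) = 855/22837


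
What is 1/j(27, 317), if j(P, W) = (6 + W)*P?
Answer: 1/8721 ≈ 0.00011467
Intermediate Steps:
j(P, W) = P*(6 + W)
1/j(27, 317) = 1/(27*(6 + 317)) = 1/(27*323) = 1/8721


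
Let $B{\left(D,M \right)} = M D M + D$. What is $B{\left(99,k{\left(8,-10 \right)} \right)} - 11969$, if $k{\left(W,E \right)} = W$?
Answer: $-5534$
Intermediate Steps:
$B{\left(D,M \right)} = D + D M^{2}$ ($B{\left(D,M \right)} = D M M + D = D M^{2} + D = D + D M^{2}$)
$B{\left(99,k{\left(8,-10 \right)} \right)} - 11969 = 99 \left(1 + 8^{2}\right) - 11969 = 99 \left(1 + 64\right) - 11969 = 99 \cdot 65 - 11969 = 6435 - 11969 = -5534$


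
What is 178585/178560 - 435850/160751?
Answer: -9823531733/5740739712 ≈ -1.7112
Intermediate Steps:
178585/178560 - 435850/160751 = 178585*(1/178560) - 435850*1/160751 = 35717/35712 - 435850/160751 = -9823531733/5740739712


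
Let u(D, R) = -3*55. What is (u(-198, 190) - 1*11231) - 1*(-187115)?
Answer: 175719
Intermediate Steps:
u(D, R) = -165
(u(-198, 190) - 1*11231) - 1*(-187115) = (-165 - 1*11231) - 1*(-187115) = (-165 - 11231) + 187115 = -11396 + 187115 = 175719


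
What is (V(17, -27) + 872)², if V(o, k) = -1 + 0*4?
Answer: 758641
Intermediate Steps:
V(o, k) = -1 (V(o, k) = -1 + 0 = -1)
(V(17, -27) + 872)² = (-1 + 872)² = 871² = 758641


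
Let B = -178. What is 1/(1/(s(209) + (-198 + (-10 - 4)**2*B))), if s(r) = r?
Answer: -34877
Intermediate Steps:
1/(1/(s(209) + (-198 + (-10 - 4)**2*B))) = 1/(1/(209 + (-198 + (-10 - 4)**2*(-178)))) = 1/(1/(209 + (-198 + (-14)**2*(-178)))) = 1/(1/(209 + (-198 + 196*(-178)))) = 1/(1/(209 + (-198 - 34888))) = 1/(1/(209 - 35086)) = 1/(1/(-34877)) = 1/(-1/34877) = -34877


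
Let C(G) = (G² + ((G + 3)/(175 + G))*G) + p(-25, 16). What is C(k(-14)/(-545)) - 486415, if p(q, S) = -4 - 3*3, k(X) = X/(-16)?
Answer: -1007892139509148529/2072027390400 ≈ -4.8643e+5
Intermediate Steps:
k(X) = -X/16 (k(X) = X*(-1/16) = -X/16)
p(q, S) = -13 (p(q, S) = -4 - 9 = -13)
C(G) = -13 + G² + G*(3 + G)/(175 + G) (C(G) = (G² + ((G + 3)/(175 + G))*G) - 13 = (G² + ((3 + G)/(175 + G))*G) - 13 = (G² + G*(3 + G)/(175 + G)) - 13 = -13 + G² + G*(3 + G)/(175 + G))
C(k(-14)/(-545)) - 486415 = (-2275 + (-1/16*(-14)/(-545))³ - 10*(-1/16*(-14))/(-545) + 176*(-1/16*(-14)/(-545))²)/(175 - 1/16*(-14)/(-545)) - 486415 = (-2275 + ((7/8)*(-1/545))³ - 35*(-1)/(4*545) + 176*((7/8)*(-1/545))²)/(175 + (7/8)*(-1/545)) - 486415 = (-2275 + (-7/4360)³ - 10*(-7/4360) + 176*(-7/4360)²)/(175 - 7/4360) - 486415 = (-2275 - 343/82881856000 + 7/436 + 176*(49/19009600))/(762993/4360) - 486415 = 4360*(-2275 - 343/82881856000 + 7/436 + 539/1188100)/762993 - 486415 = (4360/762993)*(-188554854127703/82881856000) - 486415 = -26936407732529/2072027390400 - 486415 = -1007892139509148529/2072027390400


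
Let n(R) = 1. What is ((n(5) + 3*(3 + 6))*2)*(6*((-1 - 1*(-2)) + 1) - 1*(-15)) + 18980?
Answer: 20492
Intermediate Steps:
((n(5) + 3*(3 + 6))*2)*(6*((-1 - 1*(-2)) + 1) - 1*(-15)) + 18980 = ((1 + 3*(3 + 6))*2)*(6*((-1 - 1*(-2)) + 1) - 1*(-15)) + 18980 = ((1 + 3*9)*2)*(6*((-1 + 2) + 1) + 15) + 18980 = ((1 + 27)*2)*(6*(1 + 1) + 15) + 18980 = (28*2)*(6*2 + 15) + 18980 = 56*(12 + 15) + 18980 = 56*27 + 18980 = 1512 + 18980 = 20492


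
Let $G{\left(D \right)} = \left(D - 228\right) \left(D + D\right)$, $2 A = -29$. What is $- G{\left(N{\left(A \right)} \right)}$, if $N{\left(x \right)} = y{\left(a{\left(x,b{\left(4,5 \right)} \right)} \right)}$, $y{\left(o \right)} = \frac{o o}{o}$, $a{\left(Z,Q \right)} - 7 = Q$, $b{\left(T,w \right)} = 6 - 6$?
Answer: $3094$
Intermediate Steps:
$b{\left(T,w \right)} = 0$ ($b{\left(T,w \right)} = 6 - 6 = 0$)
$a{\left(Z,Q \right)} = 7 + Q$
$A = - \frac{29}{2}$ ($A = \frac{1}{2} \left(-29\right) = - \frac{29}{2} \approx -14.5$)
$y{\left(o \right)} = o$ ($y{\left(o \right)} = \frac{o^{2}}{o} = o$)
$N{\left(x \right)} = 7$ ($N{\left(x \right)} = 7 + 0 = 7$)
$G{\left(D \right)} = 2 D \left(-228 + D\right)$ ($G{\left(D \right)} = \left(-228 + D\right) 2 D = 2 D \left(-228 + D\right)$)
$- G{\left(N{\left(A \right)} \right)} = - 2 \cdot 7 \left(-228 + 7\right) = - 2 \cdot 7 \left(-221\right) = \left(-1\right) \left(-3094\right) = 3094$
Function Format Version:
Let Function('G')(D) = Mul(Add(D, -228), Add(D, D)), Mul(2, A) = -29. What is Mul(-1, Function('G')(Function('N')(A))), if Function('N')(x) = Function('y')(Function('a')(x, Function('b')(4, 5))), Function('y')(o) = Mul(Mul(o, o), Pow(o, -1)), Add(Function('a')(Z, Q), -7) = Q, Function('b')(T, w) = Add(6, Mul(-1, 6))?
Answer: 3094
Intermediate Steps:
Function('b')(T, w) = 0 (Function('b')(T, w) = Add(6, -6) = 0)
Function('a')(Z, Q) = Add(7, Q)
A = Rational(-29, 2) (A = Mul(Rational(1, 2), -29) = Rational(-29, 2) ≈ -14.500)
Function('y')(o) = o (Function('y')(o) = Mul(Pow(o, 2), Pow(o, -1)) = o)
Function('N')(x) = 7 (Function('N')(x) = Add(7, 0) = 7)
Function('G')(D) = Mul(2, D, Add(-228, D)) (Function('G')(D) = Mul(Add(-228, D), Mul(2, D)) = Mul(2, D, Add(-228, D)))
Mul(-1, Function('G')(Function('N')(A))) = Mul(-1, Mul(2, 7, Add(-228, 7))) = Mul(-1, Mul(2, 7, -221)) = Mul(-1, -3094) = 3094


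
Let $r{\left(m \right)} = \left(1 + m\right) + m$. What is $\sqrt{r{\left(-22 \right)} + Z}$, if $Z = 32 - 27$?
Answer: $i \sqrt{38} \approx 6.1644 i$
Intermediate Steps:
$Z = 5$ ($Z = 32 - 27 = 5$)
$r{\left(m \right)} = 1 + 2 m$
$\sqrt{r{\left(-22 \right)} + Z} = \sqrt{\left(1 + 2 \left(-22\right)\right) + 5} = \sqrt{\left(1 - 44\right) + 5} = \sqrt{-43 + 5} = \sqrt{-38} = i \sqrt{38}$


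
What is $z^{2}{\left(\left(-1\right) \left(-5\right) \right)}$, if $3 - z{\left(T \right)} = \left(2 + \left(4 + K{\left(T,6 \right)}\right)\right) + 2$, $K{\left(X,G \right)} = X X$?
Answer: $900$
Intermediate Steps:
$K{\left(X,G \right)} = X^{2}$
$z{\left(T \right)} = -5 - T^{2}$ ($z{\left(T \right)} = 3 - \left(\left(2 + \left(4 + T^{2}\right)\right) + 2\right) = 3 - \left(\left(6 + T^{2}\right) + 2\right) = 3 - \left(8 + T^{2}\right) = -5 - T^{2}$)
$z^{2}{\left(\left(-1\right) \left(-5\right) \right)} = \left(-5 - \left(\left(-1\right) \left(-5\right)\right)^{2}\right)^{2} = \left(-5 - 5^{2}\right)^{2} = \left(-5 - 25\right)^{2} = \left(-30\right)^{2} = 900$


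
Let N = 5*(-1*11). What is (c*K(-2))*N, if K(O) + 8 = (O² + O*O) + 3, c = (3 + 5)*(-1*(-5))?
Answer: -6600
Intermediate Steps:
N = -55 (N = 5*(-11) = -55)
c = 40 (c = 8*5 = 40)
K(O) = -5 + 2*O² (K(O) = -8 + ((O² + O*O) + 3) = -8 + ((O² + O²) + 3) = -8 + (2*O² + 3) = -8 + (3 + 2*O²) = -5 + 2*O²)
(c*K(-2))*N = (40*(-5 + 2*(-2)²))*(-55) = (40*(-5 + 2*4))*(-55) = (40*(-5 + 8))*(-55) = (40*3)*(-55) = 120*(-55) = -6600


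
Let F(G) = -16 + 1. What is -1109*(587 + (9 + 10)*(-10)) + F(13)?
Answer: -440288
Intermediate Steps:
F(G) = -15
-1109*(587 + (9 + 10)*(-10)) + F(13) = -1109*(587 + (9 + 10)*(-10)) - 15 = -1109*(587 + 19*(-10)) - 15 = -1109*(587 - 190) - 15 = -1109*397 - 15 = -440273 - 15 = -440288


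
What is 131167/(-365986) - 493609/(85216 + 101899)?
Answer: -205197296679/68481470390 ≈ -2.9964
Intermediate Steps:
131167/(-365986) - 493609/(85216 + 101899) = 131167*(-1/365986) - 493609/187115 = -131167/365986 - 493609*1/187115 = -131167/365986 - 493609/187115 = -205197296679/68481470390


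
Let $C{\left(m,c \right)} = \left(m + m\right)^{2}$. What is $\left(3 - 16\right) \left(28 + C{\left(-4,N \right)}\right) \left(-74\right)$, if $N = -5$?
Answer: $88504$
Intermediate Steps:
$C{\left(m,c \right)} = 4 m^{2}$ ($C{\left(m,c \right)} = \left(2 m\right)^{2} = 4 m^{2}$)
$\left(3 - 16\right) \left(28 + C{\left(-4,N \right)}\right) \left(-74\right) = \left(3 - 16\right) \left(28 + 4 \left(-4\right)^{2}\right) \left(-74\right) = - 13 \left(28 + 4 \cdot 16\right) \left(-74\right) = - 13 \left(28 + 64\right) \left(-74\right) = \left(-13\right) 92 \left(-74\right) = \left(-1196\right) \left(-74\right) = 88504$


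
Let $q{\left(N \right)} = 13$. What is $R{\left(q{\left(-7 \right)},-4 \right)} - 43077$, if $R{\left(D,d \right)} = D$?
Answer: $-43064$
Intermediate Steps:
$R{\left(q{\left(-7 \right)},-4 \right)} - 43077 = 13 - 43077 = -43064$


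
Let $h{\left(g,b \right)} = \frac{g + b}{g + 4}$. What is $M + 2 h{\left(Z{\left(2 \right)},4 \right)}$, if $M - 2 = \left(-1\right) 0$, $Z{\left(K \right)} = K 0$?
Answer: $4$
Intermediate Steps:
$Z{\left(K \right)} = 0$
$h{\left(g,b \right)} = \frac{b + g}{4 + g}$
$M = 2$ ($M = 2 - 0 = 2 + 0 = 2$)
$M + 2 h{\left(Z{\left(2 \right)},4 \right)} = 2 + 2 \frac{4 + 0}{4 + 0} = 2 + 2 \cdot \frac{1}{4} \cdot 4 = 2 + 2 \cdot 1 = 2 + 2 = 4$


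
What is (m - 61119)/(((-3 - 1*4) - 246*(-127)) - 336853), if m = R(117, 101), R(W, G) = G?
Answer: 30509/152809 ≈ 0.19965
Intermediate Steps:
m = 101
(m - 61119)/(((-3 - 1*4) - 246*(-127)) - 336853) = (101 - 61119)/(((-3 - 1*4) - 246*(-127)) - 336853) = -61018/(((-3 - 4) + 31242) - 336853) = -61018/((-7 + 31242) - 336853) = -61018/(31235 - 336853) = -61018/(-305618) = -61018*(-1/305618) = 30509/152809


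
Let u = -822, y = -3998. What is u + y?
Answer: -4820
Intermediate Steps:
u + y = -822 - 3998 = -4820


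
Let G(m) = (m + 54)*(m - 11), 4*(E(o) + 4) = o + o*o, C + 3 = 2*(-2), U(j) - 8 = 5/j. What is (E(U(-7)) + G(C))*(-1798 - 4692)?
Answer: 265509145/49 ≈ 5.4186e+6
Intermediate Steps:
U(j) = 8 + 5/j
C = -7 (C = -3 + 2*(-2) = -3 - 4 = -7)
E(o) = -4 + o/4 + o**2/4 (E(o) = -4 + (o + o*o)/4 = -4 + (o + o**2)/4 = -4 + (o/4 + o**2/4) = -4 + o/4 + o**2/4)
G(m) = (-11 + m)*(54 + m) (G(m) = (54 + m)*(-11 + m) = (-11 + m)*(54 + m))
(E(U(-7)) + G(C))*(-1798 - 4692) = ((-4 + (8 + 5/(-7))/4 + (8 + 5/(-7))**2/4) + (-594 + (-7)**2 + 43*(-7)))*(-1798 - 4692) = ((-4 + (8 + 5*(-1/7))/4 + (8 + 5*(-1/7))**2/4) + (-594 + 49 - 301))*(-6490) = ((-4 + (8 - 5/7)/4 + (8 - 5/7)**2/4) - 846)*(-6490) = ((-4 + (1/4)*(51/7) + (51/7)**2/4) - 846)*(-6490) = ((-4 + 51/28 + (1/4)*(2601/49)) - 846)*(-6490) = ((-4 + 51/28 + 2601/196) - 846)*(-6490) = (1087/98 - 846)*(-6490) = -81821/98*(-6490) = 265509145/49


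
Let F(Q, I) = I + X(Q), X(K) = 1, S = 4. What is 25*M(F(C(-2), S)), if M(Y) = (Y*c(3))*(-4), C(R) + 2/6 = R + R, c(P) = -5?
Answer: 2500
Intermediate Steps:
C(R) = -1/3 + 2*R (C(R) = -1/3 + (R + R) = -1/3 + 2*R)
F(Q, I) = 1 + I (F(Q, I) = I + 1 = 1 + I)
M(Y) = 20*Y (M(Y) = (Y*(-5))*(-4) = -5*Y*(-4) = 20*Y)
25*M(F(C(-2), S)) = 25*(20*(1 + 4)) = 25*(20*5) = 25*100 = 2500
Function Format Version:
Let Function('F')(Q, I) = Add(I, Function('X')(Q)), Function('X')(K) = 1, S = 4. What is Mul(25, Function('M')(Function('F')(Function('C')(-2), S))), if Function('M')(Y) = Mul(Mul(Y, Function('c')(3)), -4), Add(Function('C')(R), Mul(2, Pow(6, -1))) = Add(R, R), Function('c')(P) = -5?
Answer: 2500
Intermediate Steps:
Function('C')(R) = Add(Rational(-1, 3), Mul(2, R)) (Function('C')(R) = Add(Rational(-1, 3), Add(R, R)) = Add(Rational(-1, 3), Mul(2, R)))
Function('F')(Q, I) = Add(1, I) (Function('F')(Q, I) = Add(I, 1) = Add(1, I))
Function('M')(Y) = Mul(20, Y) (Function('M')(Y) = Mul(Mul(Y, -5), -4) = Mul(Mul(-5, Y), -4) = Mul(20, Y))
Mul(25, Function('M')(Function('F')(Function('C')(-2), S))) = Mul(25, Mul(20, Add(1, 4))) = Mul(25, Mul(20, 5)) = Mul(25, 100) = 2500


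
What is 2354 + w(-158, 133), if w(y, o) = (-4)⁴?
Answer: 2610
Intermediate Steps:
w(y, o) = 256
2354 + w(-158, 133) = 2354 + 256 = 2610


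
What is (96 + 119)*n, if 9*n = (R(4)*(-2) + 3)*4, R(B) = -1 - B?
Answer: 11180/9 ≈ 1242.2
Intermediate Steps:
n = 52/9 (n = (((-1 - 1*4)*(-2) + 3)*4)/9 = (((-1 - 4)*(-2) + 3)*4)/9 = ((-5*(-2) + 3)*4)/9 = ((10 + 3)*4)/9 = (13*4)/9 = (⅑)*52 = 52/9 ≈ 5.7778)
(96 + 119)*n = (96 + 119)*(52/9) = 215*(52/9) = 11180/9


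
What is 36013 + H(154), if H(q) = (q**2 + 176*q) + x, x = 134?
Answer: 86967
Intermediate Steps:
H(q) = 134 + q**2 + 176*q (H(q) = (q**2 + 176*q) + 134 = 134 + q**2 + 176*q)
36013 + H(154) = 36013 + (134 + 154**2 + 176*154) = 36013 + (134 + 23716 + 27104) = 36013 + 50954 = 86967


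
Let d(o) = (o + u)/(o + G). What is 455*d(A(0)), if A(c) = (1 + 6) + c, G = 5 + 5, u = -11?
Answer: -1820/17 ≈ -107.06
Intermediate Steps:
G = 10
A(c) = 7 + c
d(o) = (-11 + o)/(10 + o) (d(o) = (o - 11)/(o + 10) = (-11 + o)/(10 + o))
455*d(A(0)) = 455*((-11 + (7 + 0))/(10 + (7 + 0))) = 455*((-11 + 7)/(10 + 7)) = 455*(-4/17) = -1820/17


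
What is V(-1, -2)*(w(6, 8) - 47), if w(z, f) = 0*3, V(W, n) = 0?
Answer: 0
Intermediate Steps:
w(z, f) = 0
V(-1, -2)*(w(6, 8) - 47) = 0*(0 - 47) = 0*(-47) = 0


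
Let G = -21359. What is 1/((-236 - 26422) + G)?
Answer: -1/48017 ≈ -2.0826e-5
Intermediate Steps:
1/((-236 - 26422) + G) = 1/((-236 - 26422) - 21359) = 1/(-26658 - 21359) = 1/(-48017) = -1/48017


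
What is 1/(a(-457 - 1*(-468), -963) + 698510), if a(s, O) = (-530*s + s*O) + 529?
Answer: 1/682616 ≈ 1.4650e-6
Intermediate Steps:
a(s, O) = 529 - 530*s + O*s (a(s, O) = (-530*s + O*s) + 529 = 529 - 530*s + O*s)
1/(a(-457 - 1*(-468), -963) + 698510) = 1/((529 - 530*(-457 - 1*(-468)) - 963*(-457 - 1*(-468))) + 698510) = 1/((529 - 530*(-457 + 468) - 963*(-457 + 468)) + 698510) = 1/((529 - 530*11 - 963*11) + 698510) = 1/((529 - 5830 - 10593) + 698510) = 1/(-15894 + 698510) = 1/682616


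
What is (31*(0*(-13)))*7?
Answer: 0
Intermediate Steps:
(31*(0*(-13)))*7 = (31*0)*7 = 0*7 = 0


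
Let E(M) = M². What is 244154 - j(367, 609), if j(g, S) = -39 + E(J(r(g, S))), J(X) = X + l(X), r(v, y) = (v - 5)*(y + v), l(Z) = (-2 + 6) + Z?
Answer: -499322886191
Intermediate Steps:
l(Z) = 4 + Z
r(v, y) = (-5 + v)*(v + y)
J(X) = 4 + 2*X (J(X) = X + (4 + X) = 4 + 2*X)
j(g, S) = -39 + (4 - 10*S - 10*g + 2*g² + 2*S*g)² (j(g, S) = -39 + (4 + 2*(g² - 5*g - 5*S + g*S))² = -39 + (4 + 2*(g² - 5*g - 5*S + S*g))² = -39 + (4 + 2*(g² - 5*S - 5*g + S*g))² = -39 + (4 + (-10*S - 10*g + 2*g² + 2*S*g))² = -39 + (4 - 10*S - 10*g + 2*g² + 2*S*g)²)
244154 - j(367, 609) = 244154 - (-39 + 4*(2 + 367² - 5*609 - 5*367 + 609*367)²) = 244154 - (-39 + 4*(2 + 134689 - 3045 - 1835 + 223503)²) = 244154 - (-39 + 4*353314²) = 244154 - (-39 + 4*124830782596) = 244154 - (-39 + 499323130384) = 244154 - 1*499323130345 = 244154 - 499323130345 = -499322886191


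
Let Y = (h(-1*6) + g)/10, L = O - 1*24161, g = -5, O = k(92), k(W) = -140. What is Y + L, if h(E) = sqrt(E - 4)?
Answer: -48603/2 + I*sqrt(10)/10 ≈ -24302.0 + 0.31623*I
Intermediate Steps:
O = -140
h(E) = sqrt(-4 + E)
L = -24301 (L = -140 - 1*24161 = -140 - 24161 = -24301)
Y = -1/2 + I*sqrt(10)/10 (Y = (sqrt(-4 - 1*6) - 5)/10 = (sqrt(-4 - 6) - 5)/10 = (sqrt(-10) - 5)/10 = (I*sqrt(10) - 5)/10 = (-5 + I*sqrt(10))/10 = -1/2 + I*sqrt(10)/10 ≈ -0.5 + 0.31623*I)
Y + L = (-1/2 + I*sqrt(10)/10) - 24301 = -48603/2 + I*sqrt(10)/10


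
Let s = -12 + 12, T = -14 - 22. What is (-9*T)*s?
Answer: 0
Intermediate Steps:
T = -36
s = 0
(-9*T)*s = -9*(-36)*0 = 324*0 = 0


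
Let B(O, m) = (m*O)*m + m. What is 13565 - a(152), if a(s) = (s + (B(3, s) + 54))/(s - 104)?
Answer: 290725/24 ≈ 12114.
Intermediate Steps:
B(O, m) = m + O*m² (B(O, m) = (O*m)*m + m = O*m² + m = m + O*m²)
a(s) = (54 + s + s*(1 + 3*s))/(-104 + s) (a(s) = (s + (s*(1 + 3*s) + 54))/(s - 104) = (s + (54 + s*(1 + 3*s)))/(-104 + s) = (54 + s + s*(1 + 3*s))/(-104 + s))
13565 - a(152) = 13565 - (54 + 152 + 152*(1 + 3*152))/(-104 + 152) = 13565 - (54 + 152 + 152*(1 + 456))/48 = 13565 - (54 + 152 + 152*457)/48 = 13565 - (54 + 152 + 69464)/48 = 13565 - 69670/48 = 13565 - 1*34835/24 = 13565 - 34835/24 = 290725/24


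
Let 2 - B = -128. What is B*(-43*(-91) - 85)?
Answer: 497640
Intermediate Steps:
B = 130 (B = 2 - 1*(-128) = 2 + 128 = 130)
B*(-43*(-91) - 85) = 130*(-43*(-91) - 85) = 130*(3913 - 85) = 130*3828 = 497640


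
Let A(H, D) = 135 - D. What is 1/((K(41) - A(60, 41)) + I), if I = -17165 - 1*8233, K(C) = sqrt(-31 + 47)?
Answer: -1/25488 ≈ -3.9234e-5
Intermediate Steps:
K(C) = 4 (K(C) = sqrt(16) = 4)
I = -25398 (I = -17165 - 8233 = -25398)
1/((K(41) - A(60, 41)) + I) = 1/((4 - (135 - 1*41)) - 25398) = 1/((4 - (135 - 41)) - 25398) = 1/((4 - 1*94) - 25398) = 1/((4 - 94) - 25398) = 1/(-90 - 25398) = 1/(-25488) = -1/25488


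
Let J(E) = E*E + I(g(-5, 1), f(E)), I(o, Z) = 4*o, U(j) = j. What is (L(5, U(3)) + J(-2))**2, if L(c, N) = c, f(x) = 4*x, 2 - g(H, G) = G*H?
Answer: 1369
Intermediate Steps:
g(H, G) = 2 - G*H
J(E) = 28 + E**2 (J(E) = E*E + 4*(2 - 1*1*(-5)) = E**2 + 4*(2 + 5) = E**2 + 4*7 = E**2 + 28 = 28 + E**2)
(L(5, U(3)) + J(-2))**2 = (5 + (28 + (-2)**2))**2 = (5 + (28 + 4))**2 = (5 + 32)**2 = 37**2 = 1369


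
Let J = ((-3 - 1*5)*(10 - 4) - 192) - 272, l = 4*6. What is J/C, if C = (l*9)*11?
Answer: -64/297 ≈ -0.21549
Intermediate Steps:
l = 24
J = -512 (J = ((-3 - 5)*6 - 192) - 272 = (-8*6 - 192) - 272 = (-48 - 192) - 272 = -240 - 272 = -512)
C = 2376 (C = (24*9)*11 = 216*11 = 2376)
J/C = -512/2376 = -512*1/2376 = -64/297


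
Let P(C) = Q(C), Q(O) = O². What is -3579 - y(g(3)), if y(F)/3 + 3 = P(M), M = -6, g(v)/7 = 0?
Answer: -3678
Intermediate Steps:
g(v) = 0 (g(v) = 7*0 = 0)
P(C) = C²
y(F) = 99 (y(F) = -9 + 3*(-6)² = -9 + 3*36 = -9 + 108 = 99)
-3579 - y(g(3)) = -3579 - 1*99 = -3579 - 99 = -3678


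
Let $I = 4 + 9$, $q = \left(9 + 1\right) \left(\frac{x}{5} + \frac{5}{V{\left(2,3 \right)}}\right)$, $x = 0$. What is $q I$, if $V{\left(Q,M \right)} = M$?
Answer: $\frac{650}{3} \approx 216.67$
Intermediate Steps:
$q = \frac{50}{3}$ ($q = \left(9 + 1\right) \left(\frac{0}{5} + \frac{5}{3}\right) = 10 \left(0 \cdot \frac{1}{5} + 5 \cdot \frac{1}{3}\right) = 10 \left(0 + \frac{5}{3}\right) = 10 \cdot \frac{5}{3} = \frac{50}{3} \approx 16.667$)
$I = 13$
$q I = \frac{50}{3} \cdot 13 = \frac{650}{3}$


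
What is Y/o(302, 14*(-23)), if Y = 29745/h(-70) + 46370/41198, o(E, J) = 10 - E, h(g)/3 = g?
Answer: 40523227/84208712 ≈ 0.48122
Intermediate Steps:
h(g) = 3*g
Y = -40523227/288386 (Y = 29745/((3*(-70))) + 46370/41198 = 29745/(-210) + 46370*(1/41198) = 29745*(-1/210) + 23185/20599 = -1983/14 + 23185/20599 = -40523227/288386 ≈ -140.52)
Y/o(302, 14*(-23)) = -40523227/(288386*(10 - 1*302)) = -40523227/(288386*(10 - 302)) = -40523227/288386/(-292) = -40523227/288386*(-1/292) = 40523227/84208712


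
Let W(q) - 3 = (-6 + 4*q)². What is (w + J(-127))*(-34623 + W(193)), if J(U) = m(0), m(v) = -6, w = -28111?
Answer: -15524407912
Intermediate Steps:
J(U) = -6
W(q) = 3 + (-6 + 4*q)²
(w + J(-127))*(-34623 + W(193)) = (-28111 - 6)*(-34623 + (3 + 4*(-3 + 2*193)²)) = -28117*(-34623 + (3 + 4*(-3 + 386)²)) = -28117*(-34623 + (3 + 4*383²)) = -28117*(-34623 + (3 + 4*146689)) = -28117*(-34623 + (3 + 586756)) = -28117*(-34623 + 586759) = -28117*552136 = -15524407912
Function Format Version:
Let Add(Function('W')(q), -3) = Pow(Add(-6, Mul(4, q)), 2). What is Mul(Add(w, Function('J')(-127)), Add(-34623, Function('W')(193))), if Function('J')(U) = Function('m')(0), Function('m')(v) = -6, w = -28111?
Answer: -15524407912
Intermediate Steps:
Function('J')(U) = -6
Function('W')(q) = Add(3, Pow(Add(-6, Mul(4, q)), 2))
Mul(Add(w, Function('J')(-127)), Add(-34623, Function('W')(193))) = Mul(Add(-28111, -6), Add(-34623, Add(3, Mul(4, Pow(Add(-3, Mul(2, 193)), 2))))) = Mul(-28117, Add(-34623, Add(3, Mul(4, Pow(Add(-3, 386), 2))))) = Mul(-28117, Add(-34623, Add(3, Mul(4, Pow(383, 2))))) = Mul(-28117, Add(-34623, Add(3, Mul(4, 146689)))) = Mul(-28117, Add(-34623, Add(3, 586756))) = Mul(-28117, Add(-34623, 586759)) = Mul(-28117, 552136) = -15524407912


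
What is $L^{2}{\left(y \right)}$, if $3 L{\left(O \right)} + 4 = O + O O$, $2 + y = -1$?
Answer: $\frac{4}{9} \approx 0.44444$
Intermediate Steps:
$y = -3$ ($y = -2 - 1 = -3$)
$L{\left(O \right)} = - \frac{4}{3} + \frac{O}{3} + \frac{O^{2}}{3}$ ($L{\left(O \right)} = - \frac{4}{3} + \frac{O + O O}{3} = - \frac{4}{3} + \frac{O + O^{2}}{3} = - \frac{4}{3} + \left(\frac{O}{3} + \frac{O^{2}}{3}\right) = - \frac{4}{3} + \frac{O}{3} + \frac{O^{2}}{3}$)
$L^{2}{\left(y \right)} = \left(- \frac{4}{3} + \frac{1}{3} \left(-3\right) + \frac{\left(-3\right)^{2}}{3}\right)^{2} = \left(- \frac{4}{3} - 1 + \frac{1}{3} \cdot 9\right)^{2} = \left(- \frac{4}{3} - 1 + 3\right)^{2} = \left(\frac{2}{3}\right)^{2} = \frac{4}{9}$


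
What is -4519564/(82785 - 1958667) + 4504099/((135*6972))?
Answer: 2117177044733/294269609340 ≈ 7.1947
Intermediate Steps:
-4519564/(82785 - 1958667) + 4504099/((135*6972)) = -4519564/(-1875882) + 4504099/941220 = -4519564*(-1/1875882) + 4504099*(1/941220) = 2259782/937941 + 4504099/941220 = 2117177044733/294269609340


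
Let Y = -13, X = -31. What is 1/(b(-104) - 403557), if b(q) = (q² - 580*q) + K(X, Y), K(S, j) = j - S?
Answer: -1/332403 ≈ -3.0084e-6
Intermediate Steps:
b(q) = 18 + q² - 580*q (b(q) = (q² - 580*q) + (-13 - 1*(-31)) = (q² - 580*q) + (-13 + 31) = (q² - 580*q) + 18 = 18 + q² - 580*q)
1/(b(-104) - 403557) = 1/((18 + (-104)² - 580*(-104)) - 403557) = 1/((18 + 10816 + 60320) - 403557) = 1/(71154 - 403557) = 1/(-332403) = -1/332403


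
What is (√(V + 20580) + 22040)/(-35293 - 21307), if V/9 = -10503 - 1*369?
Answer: -551/1415 - I*√19317/28300 ≈ -0.3894 - 0.0049112*I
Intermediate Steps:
V = -97848 (V = 9*(-10503 - 1*369) = 9*(-10503 - 369) = 9*(-10872) = -97848)
(√(V + 20580) + 22040)/(-35293 - 21307) = (√(-97848 + 20580) + 22040)/(-35293 - 21307) = (√(-77268) + 22040)/(-56600) = (2*I*√19317 + 22040)*(-1/56600) = (22040 + 2*I*√19317)*(-1/56600) = -551/1415 - I*√19317/28300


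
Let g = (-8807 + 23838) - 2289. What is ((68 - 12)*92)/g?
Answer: 112/277 ≈ 0.40433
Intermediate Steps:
g = 12742 (g = 15031 - 2289 = 12742)
((68 - 12)*92)/g = ((68 - 12)*92)/12742 = (56*92)*(1/12742) = 5152*(1/12742) = 112/277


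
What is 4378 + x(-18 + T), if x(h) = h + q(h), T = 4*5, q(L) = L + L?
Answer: 4384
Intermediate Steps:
q(L) = 2*L
T = 20
x(h) = 3*h (x(h) = h + 2*h = 3*h)
4378 + x(-18 + T) = 4378 + 3*(-18 + 20) = 4378 + 3*2 = 4378 + 6 = 4384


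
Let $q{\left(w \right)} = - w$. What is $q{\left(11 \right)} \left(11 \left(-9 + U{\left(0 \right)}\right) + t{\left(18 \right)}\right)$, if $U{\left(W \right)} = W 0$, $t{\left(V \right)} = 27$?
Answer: $792$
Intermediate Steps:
$U{\left(W \right)} = 0$
$q{\left(11 \right)} \left(11 \left(-9 + U{\left(0 \right)}\right) + t{\left(18 \right)}\right) = \left(-1\right) 11 \left(11 \left(-9 + 0\right) + 27\right) = - 11 \left(11 \left(-9\right) + 27\right) = - 11 \left(-99 + 27\right) = \left(-11\right) \left(-72\right) = 792$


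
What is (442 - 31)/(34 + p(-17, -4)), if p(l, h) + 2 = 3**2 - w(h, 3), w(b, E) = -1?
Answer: 137/14 ≈ 9.7857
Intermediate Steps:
p(l, h) = 8 (p(l, h) = -2 + (3**2 - 1*(-1)) = -2 + (9 + 1) = -2 + 10 = 8)
(442 - 31)/(34 + p(-17, -4)) = (442 - 31)/(34 + 8) = 411/42 = 411*(1/42) = 137/14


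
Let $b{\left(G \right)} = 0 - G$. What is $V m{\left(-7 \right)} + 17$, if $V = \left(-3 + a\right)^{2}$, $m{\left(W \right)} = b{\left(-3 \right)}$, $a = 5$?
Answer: $29$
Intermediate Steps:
$b{\left(G \right)} = - G$
$m{\left(W \right)} = 3$ ($m{\left(W \right)} = \left(-1\right) \left(-3\right) = 3$)
$V = 4$ ($V = \left(-3 + 5\right)^{2} = 2^{2} = 4$)
$V m{\left(-7 \right)} + 17 = 4 \cdot 3 + 17 = 12 + 17 = 29$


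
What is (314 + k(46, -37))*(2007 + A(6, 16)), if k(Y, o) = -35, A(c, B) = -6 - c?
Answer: 556605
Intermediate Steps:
(314 + k(46, -37))*(2007 + A(6, 16)) = (314 - 35)*(2007 + (-6 - 1*6)) = 279*(2007 + (-6 - 6)) = 279*(2007 - 12) = 279*1995 = 556605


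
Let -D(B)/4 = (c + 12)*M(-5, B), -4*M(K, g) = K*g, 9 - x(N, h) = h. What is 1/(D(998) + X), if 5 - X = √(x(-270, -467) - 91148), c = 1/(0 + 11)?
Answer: -2433255/146798613179 + 484*I*√5667/440395839537 ≈ -1.6575e-5 + 8.2733e-8*I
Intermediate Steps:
x(N, h) = 9 - h
c = 1/11 ≈ 0.090909
M(K, g) = -K*g/4
X = 5 - 4*I*√5667 (X = 5 - √((9 - 1*(-467)) - 91148) = 5 - √((9 + 467) - 91148) = 5 - √(476 - 91148) = 5 - √(-90672) = 5 - 4*I*√5667 ≈ 5.0 - 301.12*I)
D(B) = -665*B/11 (D(B) = -4*(1/11 + 12)*(-¼*(-5)*B) = -532*5*B/4/11 = -665*B/11)
1/(D(998) + X) = 1/(-665/11*998 + (5 - 4*I*√5667)) = 1/(-663670/11 + (5 - 4*I*√5667)) = 1/(-663615/11 - 4*I*√5667)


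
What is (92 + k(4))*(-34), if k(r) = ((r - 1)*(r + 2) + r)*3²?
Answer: -9860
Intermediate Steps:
k(r) = 9*r + 9*(-1 + r)*(2 + r) (k(r) = ((-1 + r)*(2 + r) + r)*9 = (r + (-1 + r)*(2 + r))*9 = 9*r + 9*(-1 + r)*(2 + r))
(92 + k(4))*(-34) = (92 + (-18 + 9*4² + 18*4))*(-34) = (92 + (-18 + 9*16 + 72))*(-34) = (92 + (-18 + 144 + 72))*(-34) = (92 + 198)*(-34) = 290*(-34) = -9860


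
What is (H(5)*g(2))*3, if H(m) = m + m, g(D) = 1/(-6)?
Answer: -5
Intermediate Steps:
g(D) = -⅙
H(m) = 2*m
(H(5)*g(2))*3 = ((2*5)*(-⅙))*3 = (10*(-⅙))*3 = -5/3*3 = -5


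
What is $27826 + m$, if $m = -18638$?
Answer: $9188$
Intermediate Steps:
$27826 + m = 27826 - 18638 = 9188$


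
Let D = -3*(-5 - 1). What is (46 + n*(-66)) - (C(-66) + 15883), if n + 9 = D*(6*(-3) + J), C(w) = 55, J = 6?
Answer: -1042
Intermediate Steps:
D = 18 (D = -3*(-6) = 18)
n = -225 (n = -9 + 18*(6*(-3) + 6) = -9 + 18*(-18 + 6) = -9 + 18*(-12) = -9 - 216 = -225)
(46 + n*(-66)) - (C(-66) + 15883) = (46 - 225*(-66)) - (55 + 15883) = (46 + 14850) - 1*15938 = 14896 - 15938 = -1042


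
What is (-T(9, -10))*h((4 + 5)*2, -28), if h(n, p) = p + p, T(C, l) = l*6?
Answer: -3360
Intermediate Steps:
T(C, l) = 6*l
h(n, p) = 2*p
(-T(9, -10))*h((4 + 5)*2, -28) = (-6*(-10))*(2*(-28)) = -1*(-60)*(-56) = 60*(-56) = -3360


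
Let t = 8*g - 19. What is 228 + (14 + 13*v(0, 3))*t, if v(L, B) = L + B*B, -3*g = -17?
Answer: 11033/3 ≈ 3677.7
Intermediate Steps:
g = 17/3 (g = -⅓*(-17) = 17/3 ≈ 5.6667)
v(L, B) = L + B²
t = 79/3 (t = 8*(17/3) - 19 = 136/3 - 19 = 79/3 ≈ 26.333)
228 + (14 + 13*v(0, 3))*t = 228 + (14 + 13*(0 + 3²))*(79/3) = 228 + (14 + 13*(0 + 9))*(79/3) = 228 + (14 + 13*9)*(79/3) = 228 + (14 + 117)*(79/3) = 228 + 131*(79/3) = 228 + 10349/3 = 11033/3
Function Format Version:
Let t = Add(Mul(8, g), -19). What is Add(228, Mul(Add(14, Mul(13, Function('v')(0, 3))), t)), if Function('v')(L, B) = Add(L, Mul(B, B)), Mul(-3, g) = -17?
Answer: Rational(11033, 3) ≈ 3677.7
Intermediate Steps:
g = Rational(17, 3) (g = Mul(Rational(-1, 3), -17) = Rational(17, 3) ≈ 5.6667)
Function('v')(L, B) = Add(L, Pow(B, 2))
t = Rational(79, 3) (t = Add(Mul(8, Rational(17, 3)), -19) = Add(Rational(136, 3), -19) = Rational(79, 3) ≈ 26.333)
Add(228, Mul(Add(14, Mul(13, Function('v')(0, 3))), t)) = Add(228, Mul(Add(14, Mul(13, Add(0, Pow(3, 2)))), Rational(79, 3))) = Add(228, Mul(Add(14, Mul(13, Add(0, 9))), Rational(79, 3))) = Add(228, Mul(Add(14, Mul(13, 9)), Rational(79, 3))) = Add(228, Mul(Add(14, 117), Rational(79, 3))) = Add(228, Mul(131, Rational(79, 3))) = Add(228, Rational(10349, 3)) = Rational(11033, 3)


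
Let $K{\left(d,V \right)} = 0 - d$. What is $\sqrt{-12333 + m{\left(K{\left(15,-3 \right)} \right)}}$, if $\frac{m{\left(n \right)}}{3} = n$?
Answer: $i \sqrt{12378} \approx 111.26 i$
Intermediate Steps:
$K{\left(d,V \right)} = - d$
$m{\left(n \right)} = 3 n$
$\sqrt{-12333 + m{\left(K{\left(15,-3 \right)} \right)}} = \sqrt{-12333 + 3 \left(\left(-1\right) 15\right)} = \sqrt{-12333 + 3 \left(-15\right)} = \sqrt{-12333 - 45} = \sqrt{-12378} = i \sqrt{12378}$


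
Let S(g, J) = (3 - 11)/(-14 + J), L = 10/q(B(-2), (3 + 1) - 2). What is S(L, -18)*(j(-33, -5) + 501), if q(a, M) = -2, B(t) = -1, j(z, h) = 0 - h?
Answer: 253/2 ≈ 126.50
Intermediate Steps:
j(z, h) = -h
L = -5 (L = 10/(-2) = 10*(-½) = -5)
S(g, J) = -8/(-14 + J)
S(L, -18)*(j(-33, -5) + 501) = (-8/(-14 - 18))*(-1*(-5) + 501) = (-8/(-32))*(5 + 501) = -8*(-1/32)*506 = (¼)*506 = 253/2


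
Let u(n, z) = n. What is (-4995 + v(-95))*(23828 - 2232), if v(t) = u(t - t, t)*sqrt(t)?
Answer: -107872020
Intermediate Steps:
v(t) = 0 (v(t) = (t - t)*sqrt(t) = 0*sqrt(t) = 0)
(-4995 + v(-95))*(23828 - 2232) = (-4995 + 0)*(23828 - 2232) = -4995*21596 = -107872020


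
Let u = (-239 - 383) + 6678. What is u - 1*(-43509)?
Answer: 49565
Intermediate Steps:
u = 6056 (u = -622 + 6678 = 6056)
u - 1*(-43509) = 6056 - 1*(-43509) = 6056 + 43509 = 49565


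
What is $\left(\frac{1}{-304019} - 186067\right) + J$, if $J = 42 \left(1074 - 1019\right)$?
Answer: $- \frac{55865619384}{304019} \approx -1.8376 \cdot 10^{5}$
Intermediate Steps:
$J = 2310$ ($J = 42 \left(1074 - 1019\right) = 42 \cdot 55 = 2310$)
$\left(\frac{1}{-304019} - 186067\right) + J = \left(\frac{1}{-304019} - 186067\right) + 2310 = \left(- \frac{1}{304019} - 186067\right) + 2310 = - \frac{56567903274}{304019} + 2310 = - \frac{55865619384}{304019}$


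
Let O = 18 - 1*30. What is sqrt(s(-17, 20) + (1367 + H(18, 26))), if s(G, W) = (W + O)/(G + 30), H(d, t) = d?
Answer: sqrt(234169)/13 ≈ 37.224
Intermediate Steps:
O = -12 (O = 18 - 30 = -12)
s(G, W) = (-12 + W)/(30 + G) (s(G, W) = (W - 12)/(G + 30) = (-12 + W)/(30 + G))
sqrt(s(-17, 20) + (1367 + H(18, 26))) = sqrt((-12 + 20)/(30 - 17) + (1367 + 18)) = sqrt(8/13 + 1385) = sqrt(18013/13) = sqrt(234169)/13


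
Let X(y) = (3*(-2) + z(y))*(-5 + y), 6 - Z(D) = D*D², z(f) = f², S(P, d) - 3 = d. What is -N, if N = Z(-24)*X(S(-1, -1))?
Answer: -82980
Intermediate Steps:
S(P, d) = 3 + d
Z(D) = 6 - D³ (Z(D) = 6 - D*D² = 6 - D³)
X(y) = (-6 + y²)*(-5 + y) (X(y) = (3*(-2) + y²)*(-5 + y) = (-6 + y²)*(-5 + y))
N = 82980 (N = (6 - 1*(-24)³)*(30 + (3 - 1)³ - 6*(3 - 1) - 5*(3 - 1)²) = (6 - 1*(-13824))*(30 + 2³ - 6*2 - 5*2²) = (6 + 13824)*(30 + 8 - 12 - 5*4) = 13830*(30 + 8 - 12 - 20) = 13830*6 = 82980)
-N = -1*82980 = -82980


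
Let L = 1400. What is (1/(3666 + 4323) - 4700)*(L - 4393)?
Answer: 112382058907/7989 ≈ 1.4067e+7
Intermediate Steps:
(1/(3666 + 4323) - 4700)*(L - 4393) = (1/(3666 + 4323) - 4700)*(1400 - 4393) = (1/7989 - 4700)*(-2993) = -37548299/7989*(-2993) = 112382058907/7989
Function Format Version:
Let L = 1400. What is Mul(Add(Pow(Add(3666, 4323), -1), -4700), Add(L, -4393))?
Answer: Rational(112382058907, 7989) ≈ 1.4067e+7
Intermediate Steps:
Mul(Add(Pow(Add(3666, 4323), -1), -4700), Add(L, -4393)) = Mul(Add(Pow(Add(3666, 4323), -1), -4700), Add(1400, -4393)) = Mul(Add(Pow(7989, -1), -4700), -2993) = Mul(Add(Rational(1, 7989), -4700), -2993) = Mul(Rational(-37548299, 7989), -2993) = Rational(112382058907, 7989)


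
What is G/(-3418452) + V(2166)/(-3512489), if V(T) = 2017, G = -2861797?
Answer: 10045135465049/12007275047028 ≈ 0.83659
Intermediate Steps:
G/(-3418452) + V(2166)/(-3512489) = -2861797/(-3418452) + 2017/(-3512489) = -2861797*(-1/3418452) + 2017*(-1/3512489) = 2861797/3418452 - 2017/3512489 = 10045135465049/12007275047028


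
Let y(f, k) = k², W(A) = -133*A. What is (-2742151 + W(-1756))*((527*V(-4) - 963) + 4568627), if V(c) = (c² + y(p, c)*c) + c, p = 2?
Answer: -11389709856780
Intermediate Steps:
V(c) = c + c² + c³ (V(c) = (c² + c²*c) + c = (c² + c³) + c = c + c² + c³)
(-2742151 + W(-1756))*((527*V(-4) - 963) + 4568627) = (-2742151 - 133*(-1756))*((527*(-4*(1 - 4 + (-4)²)) - 963) + 4568627) = (-2742151 + 233548)*((527*(-4*(1 - 4 + 16)) - 963) + 4568627) = -2508603*((527*(-4*13) - 963) + 4568627) = -2508603*((527*(-52) - 963) + 4568627) = -2508603*((-27404 - 963) + 4568627) = -2508603*(-28367 + 4568627) = -2508603*4540260 = -11389709856780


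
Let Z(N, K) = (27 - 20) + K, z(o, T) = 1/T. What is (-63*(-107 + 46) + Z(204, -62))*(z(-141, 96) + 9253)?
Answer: 841209683/24 ≈ 3.5050e+7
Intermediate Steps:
Z(N, K) = 7 + K
(-63*(-107 + 46) + Z(204, -62))*(z(-141, 96) + 9253) = (-63*(-107 + 46) + (7 - 62))*(1/96 + 9253) = (-63*(-61) - 55)*(1/96 + 9253) = (3843 - 55)*(888289/96) = 3788*(888289/96) = 841209683/24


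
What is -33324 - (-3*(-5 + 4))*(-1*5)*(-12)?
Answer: -33504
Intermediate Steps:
-33324 - (-3*(-5 + 4))*(-1*5)*(-12) = -33324 - -3*(-1)*(-5)*(-12) = -33324 - 3*(-5)*(-12) = -33324 - (-15)*(-12) = -33324 - 1*180 = -33324 - 180 = -33504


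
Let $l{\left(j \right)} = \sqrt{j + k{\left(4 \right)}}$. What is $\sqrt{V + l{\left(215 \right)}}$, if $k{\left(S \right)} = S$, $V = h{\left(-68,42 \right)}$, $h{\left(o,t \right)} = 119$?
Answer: $\sqrt{119 + \sqrt{219}} \approx 11.567$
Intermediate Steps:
$V = 119$
$l{\left(j \right)} = \sqrt{4 + j}$ ($l{\left(j \right)} = \sqrt{j + 4} = \sqrt{4 + j}$)
$\sqrt{V + l{\left(215 \right)}} = \sqrt{119 + \sqrt{4 + 215}} = \sqrt{119 + \sqrt{219}}$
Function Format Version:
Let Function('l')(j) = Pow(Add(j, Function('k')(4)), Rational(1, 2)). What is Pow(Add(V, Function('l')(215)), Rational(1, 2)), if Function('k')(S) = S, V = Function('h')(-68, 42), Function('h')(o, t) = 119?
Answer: Pow(Add(119, Pow(219, Rational(1, 2))), Rational(1, 2)) ≈ 11.567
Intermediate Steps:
V = 119
Function('l')(j) = Pow(Add(4, j), Rational(1, 2)) (Function('l')(j) = Pow(Add(j, 4), Rational(1, 2)) = Pow(Add(4, j), Rational(1, 2)))
Pow(Add(V, Function('l')(215)), Rational(1, 2)) = Pow(Add(119, Pow(Add(4, 215), Rational(1, 2))), Rational(1, 2)) = Pow(Add(119, Pow(219, Rational(1, 2))), Rational(1, 2))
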